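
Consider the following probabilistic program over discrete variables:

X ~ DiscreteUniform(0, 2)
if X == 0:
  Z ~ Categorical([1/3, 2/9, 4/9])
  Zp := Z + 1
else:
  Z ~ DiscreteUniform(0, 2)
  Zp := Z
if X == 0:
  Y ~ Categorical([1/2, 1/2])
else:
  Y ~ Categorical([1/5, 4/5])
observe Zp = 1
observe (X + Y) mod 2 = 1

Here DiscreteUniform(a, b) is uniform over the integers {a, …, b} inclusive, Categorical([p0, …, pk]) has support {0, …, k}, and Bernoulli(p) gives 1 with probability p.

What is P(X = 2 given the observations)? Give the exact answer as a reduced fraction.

Enumerate traces; 3 have nonzero weight after conditioning:
  (X=0, Z=0, Y=1) weight 1/18
  (X=1, Z=1, Y=0) weight 1/45
  (X=2, Z=1, Y=1) weight 4/45
Group by X:
  weight(X=0) = 1/18
  weight(X=1) = 1/45
  weight(X=2) = 4/45
Total weight = 1/18 + 1/45 + 4/45 = 1/6
P(X=0 | obs) = 1/18 / 1/6 = 1/3
P(X=1 | obs) = 1/45 / 1/6 = 2/15
P(X=2 | obs) = 4/45 / 1/6 = 8/15

P(X = 2 | obs) = 8/15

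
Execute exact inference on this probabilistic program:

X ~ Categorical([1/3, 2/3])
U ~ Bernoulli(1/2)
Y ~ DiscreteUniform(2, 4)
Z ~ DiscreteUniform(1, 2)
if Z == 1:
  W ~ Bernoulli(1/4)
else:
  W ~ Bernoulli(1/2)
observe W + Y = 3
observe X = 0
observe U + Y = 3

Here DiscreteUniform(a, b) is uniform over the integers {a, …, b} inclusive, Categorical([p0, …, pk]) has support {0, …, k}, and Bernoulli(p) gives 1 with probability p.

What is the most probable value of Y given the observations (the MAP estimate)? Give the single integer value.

argmax_v P(Y = v | obs) = 3

Enumerate traces; 4 have nonzero weight after conditioning:
  (X=0, U=0, Y=3, Z=1, W=0) weight 1/48
  (X=0, U=0, Y=3, Z=2, W=0) weight 1/72
  (X=0, U=1, Y=2, Z=1, W=1) weight 1/144
  (X=0, U=1, Y=2, Z=2, W=1) weight 1/72
Group by Y:
  weight(Y=2) = 1/48
  weight(Y=3) = 5/144
Total weight = 1/48 + 5/144 = 1/18
P(Y=2 | obs) = 1/48 / 1/18 = 3/8
P(Y=3 | obs) = 5/144 / 1/18 = 5/8
argmax = 3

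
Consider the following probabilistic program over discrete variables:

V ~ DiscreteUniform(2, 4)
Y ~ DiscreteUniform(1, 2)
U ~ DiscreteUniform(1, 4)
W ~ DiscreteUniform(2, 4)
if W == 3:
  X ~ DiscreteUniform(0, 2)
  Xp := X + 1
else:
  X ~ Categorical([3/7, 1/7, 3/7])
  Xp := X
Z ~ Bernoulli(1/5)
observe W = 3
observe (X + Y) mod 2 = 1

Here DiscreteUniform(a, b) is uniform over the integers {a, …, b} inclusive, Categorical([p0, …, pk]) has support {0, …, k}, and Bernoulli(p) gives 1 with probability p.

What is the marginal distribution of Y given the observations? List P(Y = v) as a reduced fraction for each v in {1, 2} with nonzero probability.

P(Y=1) = 2/3, P(Y=2) = 1/3

Enumerate traces; 72 have nonzero weight after conditioning:
  (V=2, Y=1, U=1, W=3, X=0, Z=0) weight 1/270
  (V=2, Y=1, U=1, W=3, X=0, Z=1) weight 1/1080
  (V=2, Y=1, U=1, W=3, X=2, Z=0) weight 1/270
  (V=2, Y=1, U=1, W=3, X=2, Z=1) weight 1/1080
  (V=2, Y=1, U=2, W=3, X=0, Z=0) weight 1/270
  (V=2, Y=1, U=2, W=3, X=0, Z=1) weight 1/1080
  (V=2, Y=1, U=2, W=3, X=2, Z=0) weight 1/270
  (V=2, Y=1, U=2, W=3, X=2, Z=1) weight 1/1080
  (V=2, Y=2, U=1, W=3, X=1, Z=0) weight 1/270
  … 63 more
Group by Y:
  weight(Y=1) = 1/9
  weight(Y=2) = 1/18
Total weight = 1/9 + 1/18 = 1/6
P(Y=1 | obs) = 1/9 / 1/6 = 2/3
P(Y=2 | obs) = 1/18 / 1/6 = 1/3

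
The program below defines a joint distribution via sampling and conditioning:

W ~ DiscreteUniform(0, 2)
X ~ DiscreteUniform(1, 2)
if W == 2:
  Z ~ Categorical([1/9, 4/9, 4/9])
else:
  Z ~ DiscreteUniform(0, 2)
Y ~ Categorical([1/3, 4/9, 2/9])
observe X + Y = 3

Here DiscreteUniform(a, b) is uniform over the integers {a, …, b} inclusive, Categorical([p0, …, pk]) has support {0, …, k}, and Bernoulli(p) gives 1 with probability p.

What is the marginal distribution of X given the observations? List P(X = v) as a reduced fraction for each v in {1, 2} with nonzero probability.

Enumerate traces; 18 have nonzero weight after conditioning:
  (W=0, X=1, Z=0, Y=2) weight 1/81
  (W=0, X=1, Z=1, Y=2) weight 1/81
  (W=0, X=1, Z=2, Y=2) weight 1/81
  (W=0, X=2, Z=0, Y=1) weight 2/81
  (W=0, X=2, Z=1, Y=1) weight 2/81
  (W=0, X=2, Z=2, Y=1) weight 2/81
  (W=1, X=1, Z=0, Y=2) weight 1/81
  (W=1, X=1, Z=1, Y=2) weight 1/81
  … 10 more
Group by X:
  weight(X=1) = 1/9
  weight(X=2) = 2/9
Total weight = 1/9 + 2/9 = 1/3
P(X=1 | obs) = 1/9 / 1/3 = 1/3
P(X=2 | obs) = 2/9 / 1/3 = 2/3

P(X=1) = 1/3, P(X=2) = 2/3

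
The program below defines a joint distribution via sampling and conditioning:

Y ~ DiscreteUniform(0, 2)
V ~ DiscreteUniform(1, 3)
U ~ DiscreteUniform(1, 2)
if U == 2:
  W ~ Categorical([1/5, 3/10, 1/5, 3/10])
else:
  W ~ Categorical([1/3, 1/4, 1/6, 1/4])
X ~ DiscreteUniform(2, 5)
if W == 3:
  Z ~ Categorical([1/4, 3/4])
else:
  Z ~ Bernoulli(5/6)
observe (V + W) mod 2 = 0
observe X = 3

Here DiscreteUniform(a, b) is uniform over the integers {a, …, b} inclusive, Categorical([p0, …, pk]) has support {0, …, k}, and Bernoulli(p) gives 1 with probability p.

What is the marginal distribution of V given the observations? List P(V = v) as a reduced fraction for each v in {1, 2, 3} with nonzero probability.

Enumerate traces; 72 have nonzero weight after conditioning:
  (Y=0, V=1, U=1, W=1, X=3, Z=0) weight 1/1728
  (Y=0, V=1, U=1, W=1, X=3, Z=1) weight 5/1728
  (Y=0, V=1, U=1, W=3, X=3, Z=0) weight 1/1152
  (Y=0, V=1, U=1, W=3, X=3, Z=1) weight 1/384
  (Y=0, V=1, U=2, W=1, X=3, Z=0) weight 1/1440
  (Y=0, V=1, U=2, W=1, X=3, Z=1) weight 1/288
  (Y=0, V=1, U=2, W=3, X=3, Z=0) weight 1/960
  (Y=0, V=1, U=2, W=3, X=3, Z=1) weight 1/320
  (Y=0, V=2, U=1, W=0, X=3, Z=0) weight 1/1296
  (Y=0, V=3, U=1, W=1, X=3, Z=0) weight 1/1728
  … 62 more
Group by V:
  weight(V=1) = 11/240
  weight(V=2) = 3/80
  weight(V=3) = 11/240
Total weight = 11/240 + 3/80 + 11/240 = 31/240
P(V=1 | obs) = 11/240 / 31/240 = 11/31
P(V=2 | obs) = 3/80 / 31/240 = 9/31
P(V=3 | obs) = 11/240 / 31/240 = 11/31

P(V=1) = 11/31, P(V=2) = 9/31, P(V=3) = 11/31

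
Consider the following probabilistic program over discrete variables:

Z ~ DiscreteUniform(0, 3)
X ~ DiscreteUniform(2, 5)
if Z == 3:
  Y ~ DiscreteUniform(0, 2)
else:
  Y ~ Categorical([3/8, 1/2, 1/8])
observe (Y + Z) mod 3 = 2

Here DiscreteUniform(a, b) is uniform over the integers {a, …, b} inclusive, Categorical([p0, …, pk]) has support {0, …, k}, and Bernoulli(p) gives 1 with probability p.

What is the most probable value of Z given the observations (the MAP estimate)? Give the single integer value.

argmax_v P(Z = v | obs) = 1

Enumerate traces; 16 have nonzero weight after conditioning:
  (Z=0, X=2, Y=2) weight 1/128
  (Z=0, X=3, Y=2) weight 1/128
  (Z=0, X=4, Y=2) weight 1/128
  (Z=0, X=5, Y=2) weight 1/128
  (Z=1, X=2, Y=1) weight 1/32
  (Z=1, X=3, Y=1) weight 1/32
  (Z=1, X=4, Y=1) weight 1/32
  (Z=1, X=5, Y=1) weight 1/32
  (Z=2, X=2, Y=0) weight 3/128
  (Z=3, X=2, Y=2) weight 1/48
  … 6 more
Group by Z:
  weight(Z=0) = 1/32
  weight(Z=1) = 1/8
  weight(Z=2) = 3/32
  weight(Z=3) = 1/12
Total weight = 1/32 + 1/8 + 3/32 + 1/12 = 1/3
P(Z=0 | obs) = 1/32 / 1/3 = 3/32
P(Z=1 | obs) = 1/8 / 1/3 = 3/8
P(Z=2 | obs) = 3/32 / 1/3 = 9/32
P(Z=3 | obs) = 1/12 / 1/3 = 1/4
argmax = 1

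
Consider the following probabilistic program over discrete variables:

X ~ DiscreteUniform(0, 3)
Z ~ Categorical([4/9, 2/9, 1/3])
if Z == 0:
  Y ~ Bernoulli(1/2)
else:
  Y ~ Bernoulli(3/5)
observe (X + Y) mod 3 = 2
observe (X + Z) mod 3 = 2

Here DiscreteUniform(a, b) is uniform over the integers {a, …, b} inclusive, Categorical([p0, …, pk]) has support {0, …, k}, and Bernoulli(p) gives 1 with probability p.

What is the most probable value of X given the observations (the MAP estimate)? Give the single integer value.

Enumerate traces; 2 have nonzero weight after conditioning:
  (X=1, Z=1, Y=1) weight 1/30
  (X=2, Z=0, Y=0) weight 1/18
Group by X:
  weight(X=1) = 1/30
  weight(X=2) = 1/18
Total weight = 1/30 + 1/18 = 4/45
P(X=1 | obs) = 1/30 / 4/45 = 3/8
P(X=2 | obs) = 1/18 / 4/45 = 5/8
argmax = 2

argmax_v P(X = v | obs) = 2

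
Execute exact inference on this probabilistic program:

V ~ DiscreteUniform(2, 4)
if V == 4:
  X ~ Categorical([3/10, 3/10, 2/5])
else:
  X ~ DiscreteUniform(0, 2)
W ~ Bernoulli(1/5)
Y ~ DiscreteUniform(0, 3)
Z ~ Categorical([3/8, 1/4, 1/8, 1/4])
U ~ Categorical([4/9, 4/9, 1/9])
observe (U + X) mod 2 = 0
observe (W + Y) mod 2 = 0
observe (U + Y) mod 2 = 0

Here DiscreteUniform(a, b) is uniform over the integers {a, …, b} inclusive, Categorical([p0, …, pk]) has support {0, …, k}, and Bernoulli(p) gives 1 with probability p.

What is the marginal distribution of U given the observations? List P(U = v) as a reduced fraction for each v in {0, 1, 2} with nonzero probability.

Enumerate traces; 120 have nonzero weight after conditioning:
  (V=2, X=0, W=0, Y=0, Z=0, U=0) weight 1/270
  (V=2, X=0, W=0, Y=0, Z=0, U=2) weight 1/1080
  (V=2, X=0, W=0, Y=0, Z=1, U=0) weight 1/405
  (V=2, X=0, W=0, Y=0, Z=1, U=2) weight 1/1620
  (V=2, X=0, W=0, Y=0, Z=2, U=0) weight 1/810
  (V=2, X=0, W=0, Y=0, Z=2, U=2) weight 1/3240
  (V=2, X=0, W=0, Y=0, Z=3, U=0) weight 1/405
  (V=2, X=0, W=0, Y=0, Z=3, U=2) weight 1/1620
  (V=2, X=1, W=1, Y=1, Z=0, U=1) weight 1/1080
  … 111 more
Group by U:
  weight(U=0) = 244/2025
  weight(U=1) = 29/2025
  weight(U=2) = 61/2025
Total weight = 244/2025 + 29/2025 + 61/2025 = 334/2025
P(U=0 | obs) = 244/2025 / 334/2025 = 122/167
P(U=1 | obs) = 29/2025 / 334/2025 = 29/334
P(U=2 | obs) = 61/2025 / 334/2025 = 61/334

P(U=0) = 122/167, P(U=1) = 29/334, P(U=2) = 61/334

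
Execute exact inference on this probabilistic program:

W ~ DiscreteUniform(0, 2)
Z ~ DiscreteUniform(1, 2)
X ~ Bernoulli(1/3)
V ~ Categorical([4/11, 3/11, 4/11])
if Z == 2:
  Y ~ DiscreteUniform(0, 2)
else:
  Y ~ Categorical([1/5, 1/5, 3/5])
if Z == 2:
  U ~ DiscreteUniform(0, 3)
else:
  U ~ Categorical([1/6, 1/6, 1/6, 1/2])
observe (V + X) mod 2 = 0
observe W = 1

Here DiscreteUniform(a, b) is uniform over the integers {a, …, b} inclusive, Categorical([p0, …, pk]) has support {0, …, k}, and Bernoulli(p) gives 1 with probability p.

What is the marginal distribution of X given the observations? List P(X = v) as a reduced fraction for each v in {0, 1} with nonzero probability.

Enumerate traces; 72 have nonzero weight after conditioning:
  (W=1, Z=1, X=0, V=0, Y=0, U=0) weight 2/1485
  (W=1, Z=1, X=0, V=0, Y=0, U=1) weight 2/1485
  (W=1, Z=1, X=0, V=0, Y=0, U=2) weight 2/1485
  (W=1, Z=1, X=0, V=0, Y=0, U=3) weight 2/495
  (W=1, Z=1, X=0, V=0, Y=1, U=0) weight 2/1485
  (W=1, Z=1, X=0, V=0, Y=1, U=1) weight 2/1485
  (W=1, Z=1, X=0, V=0, Y=1, U=2) weight 2/1485
  (W=1, Z=1, X=0, V=0, Y=1, U=3) weight 2/495
  (W=1, Z=1, X=1, V=1, Y=0, U=0) weight 1/1980
  … 63 more
Group by X:
  weight(X=0) = 16/99
  weight(X=1) = 1/33
Total weight = 16/99 + 1/33 = 19/99
P(X=0 | obs) = 16/99 / 19/99 = 16/19
P(X=1 | obs) = 1/33 / 19/99 = 3/19

P(X=0) = 16/19, P(X=1) = 3/19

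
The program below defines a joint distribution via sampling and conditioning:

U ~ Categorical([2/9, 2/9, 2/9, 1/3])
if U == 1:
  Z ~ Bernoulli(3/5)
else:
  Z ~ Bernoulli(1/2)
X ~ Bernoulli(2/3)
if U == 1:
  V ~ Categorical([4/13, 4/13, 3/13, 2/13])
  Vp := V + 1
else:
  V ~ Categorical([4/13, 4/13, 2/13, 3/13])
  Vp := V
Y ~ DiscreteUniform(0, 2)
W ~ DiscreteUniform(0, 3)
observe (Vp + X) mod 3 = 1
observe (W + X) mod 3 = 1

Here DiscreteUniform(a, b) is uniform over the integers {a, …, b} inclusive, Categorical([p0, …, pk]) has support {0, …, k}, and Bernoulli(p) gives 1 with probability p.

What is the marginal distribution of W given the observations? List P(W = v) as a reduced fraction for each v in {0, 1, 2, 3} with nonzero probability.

Enumerate traces; 114 have nonzero weight after conditioning:
  (U=0, Z=0, X=0, V=1, Y=0, W=1) weight 1/1053
  (U=0, Z=0, X=0, V=1, Y=1, W=1) weight 1/1053
  (U=0, Z=0, X=0, V=1, Y=2, W=1) weight 1/1053
  (U=0, Z=0, X=1, V=0, Y=0, W=0) weight 2/1053
  (U=0, Z=0, X=1, V=0, Y=0, W=3) weight 2/1053
  (U=0, Z=0, X=1, V=0, Y=1, W=0) weight 2/1053
  (U=0, Z=0, X=1, V=0, Y=1, W=3) weight 2/1053
  (U=0, Z=0, X=1, V=0, Y=2, W=0) weight 2/1053
  … 106 more
Group by W:
  weight(W=0) = 55/702
  weight(W=1) = 10/351
  weight(W=3) = 55/702
Total weight = 55/702 + 10/351 + 55/702 = 5/27
P(W=0 | obs) = 55/702 / 5/27 = 11/26
P(W=1 | obs) = 10/351 / 5/27 = 2/13
P(W=3 | obs) = 55/702 / 5/27 = 11/26

P(W=0) = 11/26, P(W=1) = 2/13, P(W=3) = 11/26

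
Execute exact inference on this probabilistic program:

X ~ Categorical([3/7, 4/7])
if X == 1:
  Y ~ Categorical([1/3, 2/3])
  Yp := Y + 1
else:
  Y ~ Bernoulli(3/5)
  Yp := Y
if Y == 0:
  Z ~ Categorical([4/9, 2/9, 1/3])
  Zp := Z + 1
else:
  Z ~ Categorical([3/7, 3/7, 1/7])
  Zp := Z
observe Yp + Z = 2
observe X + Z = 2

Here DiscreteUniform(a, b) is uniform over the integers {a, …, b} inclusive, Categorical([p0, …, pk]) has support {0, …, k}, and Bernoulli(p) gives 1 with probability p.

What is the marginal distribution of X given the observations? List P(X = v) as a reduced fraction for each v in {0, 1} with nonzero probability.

Enumerate traces; 2 have nonzero weight after conditioning:
  (X=0, Y=0, Z=2) weight 2/35
  (X=1, Y=0, Z=1) weight 8/189
Group by X:
  weight(X=0) = 2/35
  weight(X=1) = 8/189
Total weight = 2/35 + 8/189 = 94/945
P(X=0 | obs) = 2/35 / 94/945 = 27/47
P(X=1 | obs) = 8/189 / 94/945 = 20/47

P(X=0) = 27/47, P(X=1) = 20/47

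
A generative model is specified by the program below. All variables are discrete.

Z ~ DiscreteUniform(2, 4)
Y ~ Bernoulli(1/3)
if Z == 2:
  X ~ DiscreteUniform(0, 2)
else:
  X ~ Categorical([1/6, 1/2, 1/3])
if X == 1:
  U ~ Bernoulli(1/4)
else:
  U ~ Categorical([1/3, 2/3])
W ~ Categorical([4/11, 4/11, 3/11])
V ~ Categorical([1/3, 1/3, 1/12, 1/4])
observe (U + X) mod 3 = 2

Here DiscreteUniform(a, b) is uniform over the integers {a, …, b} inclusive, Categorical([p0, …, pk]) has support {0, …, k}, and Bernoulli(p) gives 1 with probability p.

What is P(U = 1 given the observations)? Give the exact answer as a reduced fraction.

Enumerate traces; 144 have nonzero weight after conditioning:
  (Z=2, Y=0, X=1, U=1, W=0, V=0) weight 2/891
  (Z=2, Y=0, X=1, U=1, W=0, V=1) weight 2/891
  (Z=2, Y=0, X=1, U=1, W=0, V=2) weight 1/1782
  (Z=2, Y=0, X=1, U=1, W=0, V=3) weight 1/594
  (Z=2, Y=0, X=1, U=1, W=1, V=0) weight 2/891
  (Z=2, Y=0, X=1, U=1, W=1, V=1) weight 2/891
  (Z=2, Y=0, X=1, U=1, W=1, V=2) weight 1/1782
  (Z=2, Y=0, X=1, U=1, W=1, V=3) weight 1/594
  (Z=2, Y=0, X=2, U=0, W=0, V=0) weight 8/2673
  … 135 more
Group by U:
  weight(U=0) = 1/9
  weight(U=1) = 1/9
Total weight = 1/9 + 1/9 = 2/9
P(U=0 | obs) = 1/9 / 2/9 = 1/2
P(U=1 | obs) = 1/9 / 2/9 = 1/2

P(U = 1 | obs) = 1/2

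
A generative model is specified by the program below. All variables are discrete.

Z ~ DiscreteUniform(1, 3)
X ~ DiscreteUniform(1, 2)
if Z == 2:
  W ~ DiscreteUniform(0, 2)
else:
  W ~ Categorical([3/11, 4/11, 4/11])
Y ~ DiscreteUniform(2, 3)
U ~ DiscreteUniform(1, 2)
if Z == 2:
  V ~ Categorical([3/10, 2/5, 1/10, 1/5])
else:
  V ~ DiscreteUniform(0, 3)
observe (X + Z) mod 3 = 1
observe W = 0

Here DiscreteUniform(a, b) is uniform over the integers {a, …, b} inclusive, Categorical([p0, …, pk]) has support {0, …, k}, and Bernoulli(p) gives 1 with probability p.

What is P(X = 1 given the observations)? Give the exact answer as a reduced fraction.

P(X = 1 | obs) = 9/20

Enumerate traces; 32 have nonzero weight after conditioning:
  (Z=2, X=2, W=0, Y=2, U=1, V=0) weight 1/240
  (Z=2, X=2, W=0, Y=2, U=1, V=1) weight 1/180
  (Z=2, X=2, W=0, Y=2, U=1, V=2) weight 1/720
  (Z=2, X=2, W=0, Y=2, U=1, V=3) weight 1/360
  (Z=2, X=2, W=0, Y=2, U=2, V=0) weight 1/240
  (Z=2, X=2, W=0, Y=2, U=2, V=1) weight 1/180
  (Z=2, X=2, W=0, Y=2, U=2, V=2) weight 1/720
  (Z=2, X=2, W=0, Y=2, U=2, V=3) weight 1/360
  (Z=3, X=1, W=0, Y=2, U=1, V=0) weight 1/352
  … 23 more
Group by X:
  weight(X=1) = 1/22
  weight(X=2) = 1/18
Total weight = 1/22 + 1/18 = 10/99
P(X=1 | obs) = 1/22 / 10/99 = 9/20
P(X=2 | obs) = 1/18 / 10/99 = 11/20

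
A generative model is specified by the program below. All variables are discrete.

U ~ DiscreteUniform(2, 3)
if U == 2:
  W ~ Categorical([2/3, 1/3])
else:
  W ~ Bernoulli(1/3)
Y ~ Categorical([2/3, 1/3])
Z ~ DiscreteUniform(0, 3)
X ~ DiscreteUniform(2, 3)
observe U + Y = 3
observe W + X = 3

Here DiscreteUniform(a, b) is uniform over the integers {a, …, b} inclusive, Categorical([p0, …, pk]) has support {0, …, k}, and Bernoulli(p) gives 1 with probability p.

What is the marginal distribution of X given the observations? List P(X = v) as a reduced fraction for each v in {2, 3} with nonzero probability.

P(X=2) = 1/3, P(X=3) = 2/3

Enumerate traces; 16 have nonzero weight after conditioning:
  (U=2, W=0, Y=1, Z=0, X=3) weight 1/72
  (U=2, W=0, Y=1, Z=1, X=3) weight 1/72
  (U=2, W=0, Y=1, Z=2, X=3) weight 1/72
  (U=2, W=0, Y=1, Z=3, X=3) weight 1/72
  (U=2, W=1, Y=1, Z=0, X=2) weight 1/144
  (U=2, W=1, Y=1, Z=1, X=2) weight 1/144
  (U=2, W=1, Y=1, Z=2, X=2) weight 1/144
  (U=2, W=1, Y=1, Z=3, X=2) weight 1/144
  … 8 more
Group by X:
  weight(X=2) = 1/12
  weight(X=3) = 1/6
Total weight = 1/12 + 1/6 = 1/4
P(X=2 | obs) = 1/12 / 1/4 = 1/3
P(X=3 | obs) = 1/6 / 1/4 = 2/3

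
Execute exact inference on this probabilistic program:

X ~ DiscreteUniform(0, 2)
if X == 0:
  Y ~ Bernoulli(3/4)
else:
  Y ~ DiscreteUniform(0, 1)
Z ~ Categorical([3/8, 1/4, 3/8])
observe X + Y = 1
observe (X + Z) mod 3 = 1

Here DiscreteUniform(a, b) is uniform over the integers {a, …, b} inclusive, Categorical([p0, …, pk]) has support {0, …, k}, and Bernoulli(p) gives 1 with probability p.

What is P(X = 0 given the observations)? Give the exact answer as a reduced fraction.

Enumerate traces; 2 have nonzero weight after conditioning:
  (X=0, Y=1, Z=1) weight 1/16
  (X=1, Y=0, Z=0) weight 1/16
Group by X:
  weight(X=0) = 1/16
  weight(X=1) = 1/16
Total weight = 1/16 + 1/16 = 1/8
P(X=0 | obs) = 1/16 / 1/8 = 1/2
P(X=1 | obs) = 1/16 / 1/8 = 1/2

P(X = 0 | obs) = 1/2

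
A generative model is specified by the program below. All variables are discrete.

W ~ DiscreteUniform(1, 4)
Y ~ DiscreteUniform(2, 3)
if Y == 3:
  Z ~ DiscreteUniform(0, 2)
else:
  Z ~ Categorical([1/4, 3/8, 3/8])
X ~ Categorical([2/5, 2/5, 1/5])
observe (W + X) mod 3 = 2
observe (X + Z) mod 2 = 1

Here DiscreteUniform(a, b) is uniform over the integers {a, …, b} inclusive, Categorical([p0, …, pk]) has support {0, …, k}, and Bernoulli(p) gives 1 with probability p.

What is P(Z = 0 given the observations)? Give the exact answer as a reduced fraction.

P(Z = 0 | obs) = 8/25

Enumerate traces; 12 have nonzero weight after conditioning:
  (W=1, Y=2, Z=0, X=1) weight 1/80
  (W=1, Y=2, Z=2, X=1) weight 3/160
  (W=1, Y=3, Z=0, X=1) weight 1/60
  (W=1, Y=3, Z=2, X=1) weight 1/60
  (W=2, Y=2, Z=1, X=0) weight 3/160
  (W=2, Y=3, Z=1, X=0) weight 1/60
  (W=3, Y=2, Z=1, X=2) weight 3/320
  (W=3, Y=3, Z=1, X=2) weight 1/120
  … 4 more
Group by Z:
  weight(Z=0) = 7/120
  weight(Z=1) = 17/320
  weight(Z=2) = 17/240
Total weight = 7/120 + 17/320 + 17/240 = 35/192
P(Z=0 | obs) = 7/120 / 35/192 = 8/25
P(Z=1 | obs) = 17/320 / 35/192 = 51/175
P(Z=2 | obs) = 17/240 / 35/192 = 68/175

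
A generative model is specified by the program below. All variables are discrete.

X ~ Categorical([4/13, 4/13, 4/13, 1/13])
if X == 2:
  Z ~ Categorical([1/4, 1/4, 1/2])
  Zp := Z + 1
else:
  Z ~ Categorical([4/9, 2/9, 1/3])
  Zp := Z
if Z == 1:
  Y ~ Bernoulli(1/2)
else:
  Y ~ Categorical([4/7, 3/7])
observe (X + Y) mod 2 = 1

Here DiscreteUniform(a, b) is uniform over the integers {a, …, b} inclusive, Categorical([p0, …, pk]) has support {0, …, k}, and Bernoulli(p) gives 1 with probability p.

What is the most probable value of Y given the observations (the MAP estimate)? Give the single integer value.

Enumerate traces; 12 have nonzero weight after conditioning:
  (X=0, Z=0, Y=1) weight 16/273
  (X=0, Z=1, Y=1) weight 4/117
  (X=0, Z=2, Y=1) weight 4/91
  (X=1, Z=0, Y=0) weight 64/819
  (X=1, Z=1, Y=0) weight 4/117
  (X=1, Z=2, Y=0) weight 16/273
  (X=2, Z=0, Y=1) weight 3/91
  (X=2, Z=1, Y=1) weight 1/26
  … 4 more
Group by Y:
  weight(Y=0) = 25/117
  weight(Y=1) = 449/1638
Total weight = 25/117 + 449/1638 = 799/1638
P(Y=0 | obs) = 25/117 / 799/1638 = 350/799
P(Y=1 | obs) = 449/1638 / 799/1638 = 449/799
argmax = 1

argmax_v P(Y = v | obs) = 1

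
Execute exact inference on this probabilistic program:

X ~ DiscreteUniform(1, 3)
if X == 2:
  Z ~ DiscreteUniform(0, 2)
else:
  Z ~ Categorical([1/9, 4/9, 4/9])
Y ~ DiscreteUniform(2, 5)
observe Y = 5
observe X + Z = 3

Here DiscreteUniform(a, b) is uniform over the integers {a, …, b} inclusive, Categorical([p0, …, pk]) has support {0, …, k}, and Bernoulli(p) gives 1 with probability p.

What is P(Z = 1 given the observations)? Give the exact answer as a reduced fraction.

Enumerate traces; 3 have nonzero weight after conditioning:
  (X=1, Z=2, Y=5) weight 1/27
  (X=2, Z=1, Y=5) weight 1/36
  (X=3, Z=0, Y=5) weight 1/108
Group by Z:
  weight(Z=0) = 1/108
  weight(Z=1) = 1/36
  weight(Z=2) = 1/27
Total weight = 1/108 + 1/36 + 1/27 = 2/27
P(Z=0 | obs) = 1/108 / 2/27 = 1/8
P(Z=1 | obs) = 1/36 / 2/27 = 3/8
P(Z=2 | obs) = 1/27 / 2/27 = 1/2

P(Z = 1 | obs) = 3/8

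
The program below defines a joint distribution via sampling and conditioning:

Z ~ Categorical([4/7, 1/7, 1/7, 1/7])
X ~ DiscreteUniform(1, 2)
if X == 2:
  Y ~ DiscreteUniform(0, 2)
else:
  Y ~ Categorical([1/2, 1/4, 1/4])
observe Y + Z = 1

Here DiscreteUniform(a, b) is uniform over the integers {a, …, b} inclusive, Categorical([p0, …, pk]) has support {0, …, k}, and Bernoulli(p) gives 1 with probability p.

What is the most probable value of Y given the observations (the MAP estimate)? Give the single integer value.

argmax_v P(Y = v | obs) = 1

Enumerate traces; 4 have nonzero weight after conditioning:
  (Z=0, X=1, Y=1) weight 1/14
  (Z=0, X=2, Y=1) weight 2/21
  (Z=1, X=1, Y=0) weight 1/28
  (Z=1, X=2, Y=0) weight 1/42
Group by Y:
  weight(Y=0) = 5/84
  weight(Y=1) = 1/6
Total weight = 5/84 + 1/6 = 19/84
P(Y=0 | obs) = 5/84 / 19/84 = 5/19
P(Y=1 | obs) = 1/6 / 19/84 = 14/19
argmax = 1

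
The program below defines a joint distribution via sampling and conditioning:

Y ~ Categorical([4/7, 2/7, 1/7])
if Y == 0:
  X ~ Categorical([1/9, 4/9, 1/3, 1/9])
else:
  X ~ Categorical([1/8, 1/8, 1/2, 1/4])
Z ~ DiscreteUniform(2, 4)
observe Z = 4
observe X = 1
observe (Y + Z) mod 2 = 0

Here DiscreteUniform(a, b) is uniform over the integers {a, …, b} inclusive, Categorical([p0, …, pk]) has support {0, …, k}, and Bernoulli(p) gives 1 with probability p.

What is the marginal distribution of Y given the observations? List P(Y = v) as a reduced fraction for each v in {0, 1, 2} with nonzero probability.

Enumerate traces; 2 have nonzero weight after conditioning:
  (Y=0, X=1, Z=4) weight 16/189
  (Y=2, X=1, Z=4) weight 1/168
Group by Y:
  weight(Y=0) = 16/189
  weight(Y=2) = 1/168
Total weight = 16/189 + 1/168 = 137/1512
P(Y=0 | obs) = 16/189 / 137/1512 = 128/137
P(Y=2 | obs) = 1/168 / 137/1512 = 9/137

P(Y=0) = 128/137, P(Y=2) = 9/137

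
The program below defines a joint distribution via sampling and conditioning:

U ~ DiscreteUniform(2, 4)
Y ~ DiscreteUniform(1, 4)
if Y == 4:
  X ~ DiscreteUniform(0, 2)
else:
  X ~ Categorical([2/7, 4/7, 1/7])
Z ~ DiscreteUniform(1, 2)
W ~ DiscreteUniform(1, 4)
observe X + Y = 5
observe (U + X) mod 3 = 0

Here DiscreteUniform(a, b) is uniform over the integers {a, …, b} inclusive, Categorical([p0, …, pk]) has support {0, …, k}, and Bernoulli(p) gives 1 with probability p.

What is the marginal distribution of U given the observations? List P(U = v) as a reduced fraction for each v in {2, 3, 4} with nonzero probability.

P(U=2) = 7/10, P(U=4) = 3/10

Enumerate traces; 16 have nonzero weight after conditioning:
  (U=2, Y=4, X=1, Z=1, W=1) weight 1/288
  (U=2, Y=4, X=1, Z=1, W=2) weight 1/288
  (U=2, Y=4, X=1, Z=1, W=3) weight 1/288
  (U=2, Y=4, X=1, Z=1, W=4) weight 1/288
  (U=2, Y=4, X=1, Z=2, W=1) weight 1/288
  (U=2, Y=4, X=1, Z=2, W=2) weight 1/288
  (U=2, Y=4, X=1, Z=2, W=3) weight 1/288
  (U=2, Y=4, X=1, Z=2, W=4) weight 1/288
  (U=4, Y=3, X=2, Z=1, W=1) weight 1/672
  … 7 more
Group by U:
  weight(U=2) = 1/36
  weight(U=4) = 1/84
Total weight = 1/36 + 1/84 = 5/126
P(U=2 | obs) = 1/36 / 5/126 = 7/10
P(U=4 | obs) = 1/84 / 5/126 = 3/10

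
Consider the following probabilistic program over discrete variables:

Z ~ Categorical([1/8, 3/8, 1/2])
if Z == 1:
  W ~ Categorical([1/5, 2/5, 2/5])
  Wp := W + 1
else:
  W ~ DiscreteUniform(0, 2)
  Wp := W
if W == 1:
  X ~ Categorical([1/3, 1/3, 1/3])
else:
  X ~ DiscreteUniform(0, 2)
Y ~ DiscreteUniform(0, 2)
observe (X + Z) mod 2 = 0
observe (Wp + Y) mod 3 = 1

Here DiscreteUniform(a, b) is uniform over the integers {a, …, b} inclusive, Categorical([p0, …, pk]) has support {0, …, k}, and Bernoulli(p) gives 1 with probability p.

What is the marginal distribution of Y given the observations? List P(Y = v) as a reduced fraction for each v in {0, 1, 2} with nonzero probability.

P(Y=0) = 59/195, P(Y=1) = 68/195, P(Y=2) = 68/195

Enumerate traces; 15 have nonzero weight after conditioning:
  (Z=0, W=0, X=0, Y=1) weight 1/216
  (Z=0, W=0, X=2, Y=1) weight 1/216
  (Z=0, W=1, X=0, Y=0) weight 1/216
  (Z=0, W=1, X=2, Y=0) weight 1/216
  (Z=0, W=2, X=0, Y=2) weight 1/216
  (Z=0, W=2, X=2, Y=2) weight 1/216
  (Z=1, W=0, X=1, Y=0) weight 1/120
  (Z=1, W=1, X=1, Y=2) weight 1/60
  … 7 more
Group by Y:
  weight(Y=0) = 59/1080
  weight(Y=1) = 17/270
  weight(Y=2) = 17/270
Total weight = 59/1080 + 17/270 + 17/270 = 13/72
P(Y=0 | obs) = 59/1080 / 13/72 = 59/195
P(Y=1 | obs) = 17/270 / 13/72 = 68/195
P(Y=2 | obs) = 17/270 / 13/72 = 68/195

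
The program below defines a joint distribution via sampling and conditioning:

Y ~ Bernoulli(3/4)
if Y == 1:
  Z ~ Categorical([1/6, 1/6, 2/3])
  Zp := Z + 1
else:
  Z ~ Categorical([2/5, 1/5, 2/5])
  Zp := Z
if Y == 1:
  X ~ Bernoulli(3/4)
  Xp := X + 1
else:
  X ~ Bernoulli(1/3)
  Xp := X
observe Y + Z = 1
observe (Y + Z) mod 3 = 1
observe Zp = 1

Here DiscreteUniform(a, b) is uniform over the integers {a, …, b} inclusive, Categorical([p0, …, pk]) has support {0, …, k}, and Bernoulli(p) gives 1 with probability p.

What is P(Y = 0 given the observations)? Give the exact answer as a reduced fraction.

Enumerate traces; 4 have nonzero weight after conditioning:
  (Y=0, Z=1, X=0) weight 1/30
  (Y=0, Z=1, X=1) weight 1/60
  (Y=1, Z=0, X=0) weight 1/32
  (Y=1, Z=0, X=1) weight 3/32
Group by Y:
  weight(Y=0) = 1/20
  weight(Y=1) = 1/8
Total weight = 1/20 + 1/8 = 7/40
P(Y=0 | obs) = 1/20 / 7/40 = 2/7
P(Y=1 | obs) = 1/8 / 7/40 = 5/7

P(Y = 0 | obs) = 2/7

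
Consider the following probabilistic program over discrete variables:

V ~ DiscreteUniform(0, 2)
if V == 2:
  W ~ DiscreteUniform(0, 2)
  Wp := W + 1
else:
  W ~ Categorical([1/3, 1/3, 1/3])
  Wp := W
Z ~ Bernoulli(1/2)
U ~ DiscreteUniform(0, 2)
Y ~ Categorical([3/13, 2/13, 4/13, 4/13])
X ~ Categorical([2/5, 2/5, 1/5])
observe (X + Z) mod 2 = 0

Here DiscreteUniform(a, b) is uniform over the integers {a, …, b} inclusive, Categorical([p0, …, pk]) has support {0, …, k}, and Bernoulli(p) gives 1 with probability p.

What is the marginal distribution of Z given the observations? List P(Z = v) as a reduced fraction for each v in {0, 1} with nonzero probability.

P(Z=0) = 3/5, P(Z=1) = 2/5

Enumerate traces; 324 have nonzero weight after conditioning:
  (V=0, W=0, Z=0, U=0, Y=0, X=0) weight 1/585
  (V=0, W=0, Z=0, U=0, Y=0, X=2) weight 1/1170
  (V=0, W=0, Z=0, U=0, Y=1, X=0) weight 2/1755
  (V=0, W=0, Z=0, U=0, Y=1, X=2) weight 1/1755
  (V=0, W=0, Z=0, U=0, Y=2, X=0) weight 4/1755
  (V=0, W=0, Z=0, U=0, Y=2, X=2) weight 2/1755
  (V=0, W=0, Z=0, U=0, Y=3, X=0) weight 4/1755
  (V=0, W=0, Z=0, U=0, Y=3, X=2) weight 2/1755
  (V=0, W=0, Z=1, U=0, Y=0, X=1) weight 1/585
  … 315 more
Group by Z:
  weight(Z=0) = 3/10
  weight(Z=1) = 1/5
Total weight = 3/10 + 1/5 = 1/2
P(Z=0 | obs) = 3/10 / 1/2 = 3/5
P(Z=1 | obs) = 1/5 / 1/2 = 2/5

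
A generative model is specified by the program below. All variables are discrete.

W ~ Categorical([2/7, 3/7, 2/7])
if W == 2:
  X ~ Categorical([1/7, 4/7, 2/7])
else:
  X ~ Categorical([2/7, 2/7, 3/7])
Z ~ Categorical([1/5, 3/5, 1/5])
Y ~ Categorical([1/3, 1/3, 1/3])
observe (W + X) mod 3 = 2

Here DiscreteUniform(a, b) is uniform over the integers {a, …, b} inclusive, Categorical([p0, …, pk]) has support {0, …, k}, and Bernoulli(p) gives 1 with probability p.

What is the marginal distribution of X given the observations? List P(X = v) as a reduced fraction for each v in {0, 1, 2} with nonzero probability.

P(X=0) = 1/7, P(X=1) = 3/7, P(X=2) = 3/7

Enumerate traces; 27 have nonzero weight after conditioning:
  (W=0, X=2, Z=0, Y=0) weight 2/245
  (W=0, X=2, Z=0, Y=1) weight 2/245
  (W=0, X=2, Z=0, Y=2) weight 2/245
  (W=0, X=2, Z=1, Y=0) weight 6/245
  (W=0, X=2, Z=1, Y=1) weight 6/245
  (W=0, X=2, Z=1, Y=2) weight 6/245
  (W=0, X=2, Z=2, Y=0) weight 2/245
  (W=0, X=2, Z=2, Y=1) weight 2/245
  (W=1, X=1, Z=0, Y=0) weight 2/245
  (W=2, X=0, Z=0, Y=0) weight 2/735
  … 17 more
Group by X:
  weight(X=0) = 2/49
  weight(X=1) = 6/49
  weight(X=2) = 6/49
Total weight = 2/49 + 6/49 + 6/49 = 2/7
P(X=0 | obs) = 2/49 / 2/7 = 1/7
P(X=1 | obs) = 6/49 / 2/7 = 3/7
P(X=2 | obs) = 6/49 / 2/7 = 3/7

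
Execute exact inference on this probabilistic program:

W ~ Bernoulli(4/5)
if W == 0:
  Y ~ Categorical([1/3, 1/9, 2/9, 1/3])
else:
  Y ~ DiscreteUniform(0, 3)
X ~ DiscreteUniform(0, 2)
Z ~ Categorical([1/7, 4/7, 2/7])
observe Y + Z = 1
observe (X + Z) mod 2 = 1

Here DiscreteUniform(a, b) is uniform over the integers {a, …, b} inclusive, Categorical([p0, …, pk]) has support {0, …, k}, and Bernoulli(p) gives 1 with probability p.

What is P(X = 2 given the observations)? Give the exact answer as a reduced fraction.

P(X = 2 | obs) = 24/53

Enumerate traces; 6 have nonzero weight after conditioning:
  (W=0, Y=0, X=0, Z=1) weight 4/315
  (W=0, Y=0, X=2, Z=1) weight 4/315
  (W=0, Y=1, X=1, Z=0) weight 1/945
  (W=1, Y=0, X=0, Z=1) weight 4/105
  (W=1, Y=0, X=2, Z=1) weight 4/105
  (W=1, Y=1, X=1, Z=0) weight 1/105
Group by X:
  weight(X=0) = 16/315
  weight(X=1) = 2/189
  weight(X=2) = 16/315
Total weight = 16/315 + 2/189 + 16/315 = 106/945
P(X=0 | obs) = 16/315 / 106/945 = 24/53
P(X=1 | obs) = 2/189 / 106/945 = 5/53
P(X=2 | obs) = 16/315 / 106/945 = 24/53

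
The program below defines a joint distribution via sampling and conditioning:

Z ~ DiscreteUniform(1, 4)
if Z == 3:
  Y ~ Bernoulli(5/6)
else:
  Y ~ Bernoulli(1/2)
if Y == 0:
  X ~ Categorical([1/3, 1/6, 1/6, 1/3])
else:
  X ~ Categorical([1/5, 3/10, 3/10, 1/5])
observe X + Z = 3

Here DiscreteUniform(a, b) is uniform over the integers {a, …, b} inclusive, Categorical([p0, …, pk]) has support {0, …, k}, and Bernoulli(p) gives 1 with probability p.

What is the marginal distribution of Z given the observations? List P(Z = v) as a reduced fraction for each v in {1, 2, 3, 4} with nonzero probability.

P(Z=1) = 21/62, P(Z=2) = 21/62, P(Z=3) = 10/31

Enumerate traces; 6 have nonzero weight after conditioning:
  (Z=1, Y=0, X=2) weight 1/48
  (Z=1, Y=1, X=2) weight 3/80
  (Z=2, Y=0, X=1) weight 1/48
  (Z=2, Y=1, X=1) weight 3/80
  (Z=3, Y=0, X=0) weight 1/72
  (Z=3, Y=1, X=0) weight 1/24
Group by Z:
  weight(Z=1) = 7/120
  weight(Z=2) = 7/120
  weight(Z=3) = 1/18
Total weight = 7/120 + 7/120 + 1/18 = 31/180
P(Z=1 | obs) = 7/120 / 31/180 = 21/62
P(Z=2 | obs) = 7/120 / 31/180 = 21/62
P(Z=3 | obs) = 1/18 / 31/180 = 10/31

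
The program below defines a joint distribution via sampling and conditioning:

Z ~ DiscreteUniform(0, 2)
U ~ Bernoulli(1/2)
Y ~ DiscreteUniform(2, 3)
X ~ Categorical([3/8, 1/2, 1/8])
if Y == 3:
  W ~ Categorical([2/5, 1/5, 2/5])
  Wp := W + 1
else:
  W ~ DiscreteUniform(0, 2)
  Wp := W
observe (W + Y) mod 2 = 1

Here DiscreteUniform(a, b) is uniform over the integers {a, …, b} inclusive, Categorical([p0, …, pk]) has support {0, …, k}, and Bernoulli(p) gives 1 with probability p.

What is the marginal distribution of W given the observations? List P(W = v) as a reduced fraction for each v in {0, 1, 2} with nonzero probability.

P(W=0) = 6/17, P(W=1) = 5/17, P(W=2) = 6/17

Enumerate traces; 54 have nonzero weight after conditioning:
  (Z=0, U=0, Y=2, X=0, W=1) weight 1/96
  (Z=0, U=0, Y=2, X=1, W=1) weight 1/72
  (Z=0, U=0, Y=2, X=2, W=1) weight 1/288
  (Z=0, U=0, Y=3, X=0, W=0) weight 1/80
  (Z=0, U=0, Y=3, X=0, W=2) weight 1/80
  (Z=0, U=0, Y=3, X=1, W=0) weight 1/60
  (Z=0, U=0, Y=3, X=1, W=2) weight 1/60
  (Z=0, U=0, Y=3, X=2, W=0) weight 1/240
  … 46 more
Group by W:
  weight(W=0) = 1/5
  weight(W=1) = 1/6
  weight(W=2) = 1/5
Total weight = 1/5 + 1/6 + 1/5 = 17/30
P(W=0 | obs) = 1/5 / 17/30 = 6/17
P(W=1 | obs) = 1/6 / 17/30 = 5/17
P(W=2 | obs) = 1/5 / 17/30 = 6/17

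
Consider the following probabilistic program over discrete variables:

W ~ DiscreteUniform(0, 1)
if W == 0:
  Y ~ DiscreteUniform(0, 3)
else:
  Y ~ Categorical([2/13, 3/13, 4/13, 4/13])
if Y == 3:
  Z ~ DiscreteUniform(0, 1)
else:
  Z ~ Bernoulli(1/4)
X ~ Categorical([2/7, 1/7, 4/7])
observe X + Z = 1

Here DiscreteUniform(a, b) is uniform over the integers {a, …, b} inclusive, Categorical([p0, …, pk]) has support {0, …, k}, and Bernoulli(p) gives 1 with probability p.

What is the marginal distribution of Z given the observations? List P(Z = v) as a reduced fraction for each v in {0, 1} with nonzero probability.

P(Z=0) = 283/549, P(Z=1) = 266/549

Enumerate traces; 16 have nonzero weight after conditioning:
  (W=0, Y=0, Z=0, X=1) weight 3/224
  (W=0, Y=0, Z=1, X=0) weight 1/112
  (W=0, Y=1, Z=0, X=1) weight 3/224
  (W=0, Y=1, Z=1, X=0) weight 1/112
  (W=0, Y=2, Z=0, X=1) weight 3/224
  (W=0, Y=2, Z=1, X=0) weight 1/112
  (W=0, Y=3, Z=0, X=1) weight 1/112
  (W=0, Y=3, Z=1, X=0) weight 1/56
  … 8 more
Group by Z:
  weight(Z=0) = 283/2912
  weight(Z=1) = 19/208
Total weight = 283/2912 + 19/208 = 549/2912
P(Z=0 | obs) = 283/2912 / 549/2912 = 283/549
P(Z=1 | obs) = 19/208 / 549/2912 = 266/549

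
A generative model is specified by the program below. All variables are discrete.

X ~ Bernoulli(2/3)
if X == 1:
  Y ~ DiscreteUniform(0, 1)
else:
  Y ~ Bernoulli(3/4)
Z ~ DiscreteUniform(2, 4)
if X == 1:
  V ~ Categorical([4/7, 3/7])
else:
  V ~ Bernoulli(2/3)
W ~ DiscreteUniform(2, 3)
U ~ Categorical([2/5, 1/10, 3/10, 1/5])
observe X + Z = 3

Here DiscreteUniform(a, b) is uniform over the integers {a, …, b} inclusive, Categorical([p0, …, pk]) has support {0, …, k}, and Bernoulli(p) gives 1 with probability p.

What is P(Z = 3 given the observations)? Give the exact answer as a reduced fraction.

P(Z = 3 | obs) = 1/3

Enumerate traces; 64 have nonzero weight after conditioning:
  (X=0, Y=0, Z=3, V=0, W=2, U=0) weight 1/540
  (X=0, Y=0, Z=3, V=0, W=2, U=1) weight 1/2160
  (X=0, Y=0, Z=3, V=0, W=2, U=2) weight 1/720
  (X=0, Y=0, Z=3, V=0, W=2, U=3) weight 1/1080
  (X=0, Y=0, Z=3, V=0, W=3, U=0) weight 1/540
  (X=0, Y=0, Z=3, V=0, W=3, U=1) weight 1/2160
  (X=0, Y=0, Z=3, V=0, W=3, U=2) weight 1/720
  (X=0, Y=0, Z=3, V=0, W=3, U=3) weight 1/1080
  (X=1, Y=0, Z=2, V=0, W=2, U=0) weight 4/315
  … 55 more
Group by Z:
  weight(Z=2) = 2/9
  weight(Z=3) = 1/9
Total weight = 2/9 + 1/9 = 1/3
P(Z=2 | obs) = 2/9 / 1/3 = 2/3
P(Z=3 | obs) = 1/9 / 1/3 = 1/3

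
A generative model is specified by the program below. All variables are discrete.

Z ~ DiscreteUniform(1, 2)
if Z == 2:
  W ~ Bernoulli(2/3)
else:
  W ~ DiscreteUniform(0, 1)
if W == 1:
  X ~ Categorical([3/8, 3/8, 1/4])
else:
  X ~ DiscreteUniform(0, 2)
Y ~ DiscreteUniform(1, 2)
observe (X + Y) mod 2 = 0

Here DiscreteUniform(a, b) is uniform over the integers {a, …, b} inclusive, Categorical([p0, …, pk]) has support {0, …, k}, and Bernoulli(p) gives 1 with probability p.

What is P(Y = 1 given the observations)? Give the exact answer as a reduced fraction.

P(Y = 1 | obs) = 103/288

Enumerate traces; 12 have nonzero weight after conditioning:
  (Z=1, W=0, X=0, Y=2) weight 1/24
  (Z=1, W=0, X=1, Y=1) weight 1/24
  (Z=1, W=0, X=2, Y=2) weight 1/24
  (Z=1, W=1, X=0, Y=2) weight 3/64
  (Z=1, W=1, X=1, Y=1) weight 3/64
  (Z=1, W=1, X=2, Y=2) weight 1/32
  (Z=2, W=0, X=0, Y=2) weight 1/36
  (Z=2, W=0, X=1, Y=1) weight 1/36
  … 4 more
Group by Y:
  weight(Y=1) = 103/576
  weight(Y=2) = 185/576
Total weight = 103/576 + 185/576 = 1/2
P(Y=1 | obs) = 103/576 / 1/2 = 103/288
P(Y=2 | obs) = 185/576 / 1/2 = 185/288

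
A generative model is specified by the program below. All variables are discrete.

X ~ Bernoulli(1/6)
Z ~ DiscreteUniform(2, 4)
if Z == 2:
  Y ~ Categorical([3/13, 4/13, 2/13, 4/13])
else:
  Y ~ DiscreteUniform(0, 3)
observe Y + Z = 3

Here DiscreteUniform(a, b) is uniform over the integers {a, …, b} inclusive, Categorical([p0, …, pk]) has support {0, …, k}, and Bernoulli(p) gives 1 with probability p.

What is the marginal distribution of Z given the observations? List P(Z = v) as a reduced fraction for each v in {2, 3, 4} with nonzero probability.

P(Z=2) = 16/29, P(Z=3) = 13/29

Enumerate traces; 4 have nonzero weight after conditioning:
  (X=0, Z=2, Y=1) weight 10/117
  (X=0, Z=3, Y=0) weight 5/72
  (X=1, Z=2, Y=1) weight 2/117
  (X=1, Z=3, Y=0) weight 1/72
Group by Z:
  weight(Z=2) = 4/39
  weight(Z=3) = 1/12
Total weight = 4/39 + 1/12 = 29/156
P(Z=2 | obs) = 4/39 / 29/156 = 16/29
P(Z=3 | obs) = 1/12 / 29/156 = 13/29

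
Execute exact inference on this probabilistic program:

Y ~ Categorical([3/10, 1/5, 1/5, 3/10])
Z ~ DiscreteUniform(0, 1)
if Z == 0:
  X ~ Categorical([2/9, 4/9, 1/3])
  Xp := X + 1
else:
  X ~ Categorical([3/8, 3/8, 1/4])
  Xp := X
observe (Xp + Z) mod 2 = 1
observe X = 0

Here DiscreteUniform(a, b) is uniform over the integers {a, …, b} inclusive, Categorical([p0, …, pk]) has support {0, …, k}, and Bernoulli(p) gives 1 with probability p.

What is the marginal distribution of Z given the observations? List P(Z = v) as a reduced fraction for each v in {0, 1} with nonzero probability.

Enumerate traces; 8 have nonzero weight after conditioning:
  (Y=0, Z=0, X=0) weight 1/30
  (Y=0, Z=1, X=0) weight 9/160
  (Y=1, Z=0, X=0) weight 1/45
  (Y=1, Z=1, X=0) weight 3/80
  (Y=2, Z=0, X=0) weight 1/45
  (Y=2, Z=1, X=0) weight 3/80
  (Y=3, Z=0, X=0) weight 1/30
  (Y=3, Z=1, X=0) weight 9/160
Group by Z:
  weight(Z=0) = 1/9
  weight(Z=1) = 3/16
Total weight = 1/9 + 3/16 = 43/144
P(Z=0 | obs) = 1/9 / 43/144 = 16/43
P(Z=1 | obs) = 3/16 / 43/144 = 27/43

P(Z=0) = 16/43, P(Z=1) = 27/43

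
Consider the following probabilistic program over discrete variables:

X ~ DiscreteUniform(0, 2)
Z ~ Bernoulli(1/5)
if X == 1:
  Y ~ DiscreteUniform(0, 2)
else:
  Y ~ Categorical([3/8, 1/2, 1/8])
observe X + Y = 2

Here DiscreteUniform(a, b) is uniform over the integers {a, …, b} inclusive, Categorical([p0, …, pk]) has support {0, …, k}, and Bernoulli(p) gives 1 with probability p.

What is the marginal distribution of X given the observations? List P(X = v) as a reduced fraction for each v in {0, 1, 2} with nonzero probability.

Enumerate traces; 6 have nonzero weight after conditioning:
  (X=0, Z=0, Y=2) weight 1/30
  (X=0, Z=1, Y=2) weight 1/120
  (X=1, Z=0, Y=1) weight 4/45
  (X=1, Z=1, Y=1) weight 1/45
  (X=2, Z=0, Y=0) weight 1/10
  (X=2, Z=1, Y=0) weight 1/40
Group by X:
  weight(X=0) = 1/24
  weight(X=1) = 1/9
  weight(X=2) = 1/8
Total weight = 1/24 + 1/9 + 1/8 = 5/18
P(X=0 | obs) = 1/24 / 5/18 = 3/20
P(X=1 | obs) = 1/9 / 5/18 = 2/5
P(X=2 | obs) = 1/8 / 5/18 = 9/20

P(X=0) = 3/20, P(X=1) = 2/5, P(X=2) = 9/20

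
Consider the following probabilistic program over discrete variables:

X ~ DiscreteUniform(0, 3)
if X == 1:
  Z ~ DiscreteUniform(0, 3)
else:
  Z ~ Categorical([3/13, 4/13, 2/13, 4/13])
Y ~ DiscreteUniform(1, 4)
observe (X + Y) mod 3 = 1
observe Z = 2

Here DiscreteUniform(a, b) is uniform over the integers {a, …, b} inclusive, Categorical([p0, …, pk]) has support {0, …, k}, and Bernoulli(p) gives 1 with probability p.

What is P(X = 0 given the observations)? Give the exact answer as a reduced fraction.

Enumerate traces; 6 have nonzero weight after conditioning:
  (X=0, Z=2, Y=1) weight 1/104
  (X=0, Z=2, Y=4) weight 1/104
  (X=1, Z=2, Y=3) weight 1/64
  (X=2, Z=2, Y=2) weight 1/104
  (X=3, Z=2, Y=1) weight 1/104
  (X=3, Z=2, Y=4) weight 1/104
Group by X:
  weight(X=0) = 1/52
  weight(X=1) = 1/64
  weight(X=2) = 1/104
  weight(X=3) = 1/52
Total weight = 1/52 + 1/64 + 1/104 + 1/52 = 53/832
P(X=0 | obs) = 1/52 / 53/832 = 16/53
P(X=1 | obs) = 1/64 / 53/832 = 13/53
P(X=2 | obs) = 1/104 / 53/832 = 8/53
P(X=3 | obs) = 1/52 / 53/832 = 16/53

P(X = 0 | obs) = 16/53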